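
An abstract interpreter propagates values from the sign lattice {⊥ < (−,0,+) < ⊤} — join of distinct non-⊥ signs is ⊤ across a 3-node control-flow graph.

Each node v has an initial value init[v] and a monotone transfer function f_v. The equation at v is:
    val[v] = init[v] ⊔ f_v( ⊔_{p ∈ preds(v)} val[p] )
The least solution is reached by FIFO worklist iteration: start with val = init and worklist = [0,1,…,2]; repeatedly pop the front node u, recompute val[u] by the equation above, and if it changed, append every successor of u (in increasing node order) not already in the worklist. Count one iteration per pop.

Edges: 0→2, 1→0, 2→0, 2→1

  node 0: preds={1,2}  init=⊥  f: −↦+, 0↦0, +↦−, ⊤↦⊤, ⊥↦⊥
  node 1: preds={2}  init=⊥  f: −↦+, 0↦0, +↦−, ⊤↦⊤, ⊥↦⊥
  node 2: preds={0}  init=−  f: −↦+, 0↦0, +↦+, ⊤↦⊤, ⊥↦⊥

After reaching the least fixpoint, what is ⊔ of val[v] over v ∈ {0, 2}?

Worklist (7 pops):
  #1 pop 0: in=− → + (was ⊥); enqueue []
  #2 pop 1: in=− → + (was ⊥); enqueue [0]
  #3 pop 2: in=+ → ⊤ (was −); enqueue [1]
  #4 pop 0: in=⊤ → ⊤ (was +); enqueue [2]
  #5 pop 1: in=⊤ → ⊤ (was +); enqueue [0]
  #6 pop 2: in=⊤ → ⊤ (no change)
  #7 pop 0: in=⊤ → ⊤ (no change)

Fixpoint:
  val[0] = ⊤
  val[1] = ⊤
  val[2] = ⊤

⊤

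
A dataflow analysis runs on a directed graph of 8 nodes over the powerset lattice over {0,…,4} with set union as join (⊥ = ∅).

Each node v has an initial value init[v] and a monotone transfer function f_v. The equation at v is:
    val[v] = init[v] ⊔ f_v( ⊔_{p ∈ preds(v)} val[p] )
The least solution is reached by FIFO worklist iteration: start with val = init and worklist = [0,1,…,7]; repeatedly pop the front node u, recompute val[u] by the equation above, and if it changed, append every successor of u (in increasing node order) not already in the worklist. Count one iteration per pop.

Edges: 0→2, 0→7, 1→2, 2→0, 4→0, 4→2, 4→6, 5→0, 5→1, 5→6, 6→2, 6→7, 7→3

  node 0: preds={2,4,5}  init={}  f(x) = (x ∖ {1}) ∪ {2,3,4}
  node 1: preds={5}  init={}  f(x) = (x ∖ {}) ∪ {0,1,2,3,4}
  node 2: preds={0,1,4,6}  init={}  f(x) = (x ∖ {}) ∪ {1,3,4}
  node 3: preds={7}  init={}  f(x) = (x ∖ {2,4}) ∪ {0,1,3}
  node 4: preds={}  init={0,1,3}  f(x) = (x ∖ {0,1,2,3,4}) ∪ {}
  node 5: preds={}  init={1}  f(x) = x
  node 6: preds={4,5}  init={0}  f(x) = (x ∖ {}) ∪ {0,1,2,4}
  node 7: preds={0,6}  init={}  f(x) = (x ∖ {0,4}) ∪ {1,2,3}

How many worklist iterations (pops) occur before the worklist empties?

11

Trace (11 dequeues):
  [1] u=0 | in {0,1,3} | out {0,2,3,4} | prev {} | push {}
  [2] u=1 | in {1} | out {0,1,2,3,4} | prev {} | push {}
  [3] u=2 | in {0,1,2,3,4} | out {0,1,2,3,4} | prev {} | push {0}
  [4] u=3 | in {} | out {0,1,3} | prev {} | push {}
  [5] u=4 | in {} | out {0,1,3} | ==
  [6] u=5 | in {} | out {1} | ==
  [7] u=6 | in {0,1,3} | out {0,1,2,3,4} | prev {0} | push {2}
  [8] u=7 | in {0,1,2,3,4} | out {1,2,3} | prev {} | push {3}
  [9] u=0 | in {0,1,2,3,4} | out {0,2,3,4} | ==
  [10] u=2 | in {0,1,2,3,4} | out {0,1,2,3,4} | ==
  [11] u=3 | in {1,2,3} | out {0,1,3} | ==

Converged values:
  [0] {0,2,3,4}
  [1] {0,1,2,3,4}
  [2] {0,1,2,3,4}
  [3] {0,1,3}
  [4] {0,1,3}
  [5] {1}
  [6] {0,1,2,3,4}
  [7] {1,2,3}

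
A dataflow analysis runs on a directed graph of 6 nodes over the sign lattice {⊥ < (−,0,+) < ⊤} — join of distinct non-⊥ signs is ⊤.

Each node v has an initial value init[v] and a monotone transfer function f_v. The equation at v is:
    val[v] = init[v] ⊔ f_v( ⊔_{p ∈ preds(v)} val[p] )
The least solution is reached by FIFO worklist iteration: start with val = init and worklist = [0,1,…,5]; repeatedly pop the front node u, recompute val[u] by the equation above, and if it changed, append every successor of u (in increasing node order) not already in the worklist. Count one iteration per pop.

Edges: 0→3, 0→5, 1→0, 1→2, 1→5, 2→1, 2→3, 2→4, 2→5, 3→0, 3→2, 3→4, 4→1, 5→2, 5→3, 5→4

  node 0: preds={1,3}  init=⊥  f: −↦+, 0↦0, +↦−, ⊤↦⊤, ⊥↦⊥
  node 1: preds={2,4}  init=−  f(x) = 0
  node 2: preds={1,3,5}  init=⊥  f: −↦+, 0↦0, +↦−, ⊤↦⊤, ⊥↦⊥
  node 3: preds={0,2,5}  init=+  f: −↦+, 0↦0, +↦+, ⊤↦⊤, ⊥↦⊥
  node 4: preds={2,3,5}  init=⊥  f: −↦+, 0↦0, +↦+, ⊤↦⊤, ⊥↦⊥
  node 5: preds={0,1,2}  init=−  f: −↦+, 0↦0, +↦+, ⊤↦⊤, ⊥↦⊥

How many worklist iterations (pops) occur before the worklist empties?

Worklist (11 pops):
  #1 pop 0: in=⊤ → ⊤ (was ⊥); enqueue []
  #2 pop 1: in=⊥ → ⊤ (was −); enqueue [0]
  #3 pop 2: in=⊤ → ⊤ (was ⊥); enqueue [1]
  #4 pop 3: in=⊤ → ⊤ (was +); enqueue [2]
  #5 pop 4: in=⊤ → ⊤ (was ⊥); enqueue []
  #6 pop 5: in=⊤ → ⊤ (was −); enqueue [3,4]
  #7 pop 0: in=⊤ → ⊤ (no change)
  #8 pop 1: in=⊤ → ⊤ (no change)
  #9 pop 2: in=⊤ → ⊤ (no change)
  #10 pop 3: in=⊤ → ⊤ (no change)
  #11 pop 4: in=⊤ → ⊤ (no change)

Fixpoint:
  val[0] = ⊤
  val[1] = ⊤
  val[2] = ⊤
  val[3] = ⊤
  val[4] = ⊤
  val[5] = ⊤

11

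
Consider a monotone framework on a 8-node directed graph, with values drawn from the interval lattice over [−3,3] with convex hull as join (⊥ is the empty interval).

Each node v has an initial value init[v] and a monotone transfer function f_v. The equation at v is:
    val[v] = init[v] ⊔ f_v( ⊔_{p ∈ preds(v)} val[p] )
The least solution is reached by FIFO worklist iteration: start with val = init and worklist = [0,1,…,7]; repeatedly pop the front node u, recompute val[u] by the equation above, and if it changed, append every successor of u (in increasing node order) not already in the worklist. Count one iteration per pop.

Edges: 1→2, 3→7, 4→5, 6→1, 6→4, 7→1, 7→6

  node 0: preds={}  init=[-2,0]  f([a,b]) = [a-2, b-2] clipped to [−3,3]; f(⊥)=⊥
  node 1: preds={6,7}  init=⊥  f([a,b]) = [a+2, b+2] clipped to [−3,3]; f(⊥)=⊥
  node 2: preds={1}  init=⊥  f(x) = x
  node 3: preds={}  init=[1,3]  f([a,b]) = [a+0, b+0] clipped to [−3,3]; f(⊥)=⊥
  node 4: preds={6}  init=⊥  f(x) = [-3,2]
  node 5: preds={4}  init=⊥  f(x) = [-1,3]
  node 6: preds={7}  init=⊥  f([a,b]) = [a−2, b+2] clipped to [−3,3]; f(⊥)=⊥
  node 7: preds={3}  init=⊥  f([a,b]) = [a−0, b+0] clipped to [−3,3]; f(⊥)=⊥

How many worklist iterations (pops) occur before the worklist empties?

14

Iteration log — 14 steps:
  step 1. node 0  ⊔preds=⊥  new=[-2,0]  stable
  step 2. node 1  ⊔preds=⊥  new=⊥  stable
  step 3. node 2  ⊔preds=⊥  new=⊥  stable
  step 4. node 3  ⊔preds=⊥  new=[1,3]  stable
  step 5. node 4  ⊔preds=⊥  new=[-3,2]  old=⊥  +wl: 
  step 6. node 5  ⊔preds=[-3,2]  new=[-1,3]  old=⊥  +wl: 
  step 7. node 6  ⊔preds=⊥  new=⊥  stable
  step 8. node 7  ⊔preds=[1,3]  new=[1,3]  old=⊥  +wl: 1,6
  step 9. node 1  ⊔preds=[1,3]  new=[3,3]  old=⊥  +wl: 2
  step 10. node 6  ⊔preds=[1,3]  new=[-1,3]  old=⊥  +wl: 1,4
  step 11. node 2  ⊔preds=[3,3]  new=[3,3]  old=⊥  +wl: 
  step 12. node 1  ⊔preds=[-1,3]  new=[1,3]  old=[3,3]  +wl: 2
  step 13. node 4  ⊔preds=[-1,3]  new=[-3,2]  stable
  step 14. node 2  ⊔preds=[1,3]  new=[1,3]  old=[3,3]  +wl: 

Least fixpoint reached:
  node 0: [-2,0]
  node 1: [1,3]
  node 2: [1,3]
  node 3: [1,3]
  node 4: [-3,2]
  node 5: [-1,3]
  node 6: [-1,3]
  node 7: [1,3]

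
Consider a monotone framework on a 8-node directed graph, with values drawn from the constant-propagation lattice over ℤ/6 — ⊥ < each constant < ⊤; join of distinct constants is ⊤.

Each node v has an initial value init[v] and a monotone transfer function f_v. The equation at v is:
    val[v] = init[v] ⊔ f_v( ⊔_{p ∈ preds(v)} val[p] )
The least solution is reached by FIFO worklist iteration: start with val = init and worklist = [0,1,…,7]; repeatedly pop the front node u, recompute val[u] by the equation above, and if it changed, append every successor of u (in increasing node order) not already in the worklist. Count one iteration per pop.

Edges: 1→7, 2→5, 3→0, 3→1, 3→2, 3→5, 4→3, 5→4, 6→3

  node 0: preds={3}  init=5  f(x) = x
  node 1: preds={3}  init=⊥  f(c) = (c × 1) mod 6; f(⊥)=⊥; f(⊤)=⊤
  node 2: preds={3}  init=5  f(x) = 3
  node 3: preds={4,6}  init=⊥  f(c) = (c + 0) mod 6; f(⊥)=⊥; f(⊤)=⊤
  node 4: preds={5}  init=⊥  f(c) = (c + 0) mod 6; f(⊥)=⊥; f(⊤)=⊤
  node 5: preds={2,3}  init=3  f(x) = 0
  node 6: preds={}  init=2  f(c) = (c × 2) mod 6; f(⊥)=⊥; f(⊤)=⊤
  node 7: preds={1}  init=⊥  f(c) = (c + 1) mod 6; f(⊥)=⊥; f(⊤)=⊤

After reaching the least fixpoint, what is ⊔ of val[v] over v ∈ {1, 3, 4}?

Worklist (20 pops):
  #1 pop 0: in=⊥ → 5 (no change)
  #2 pop 1: in=⊥ → ⊥ (no change)
  #3 pop 2: in=⊥ → ⊤ (was 5); enqueue []
  #4 pop 3: in=2 → 2 (was ⊥); enqueue [0,1,2]
  #5 pop 4: in=3 → 3 (was ⊥); enqueue [3]
  #6 pop 5: in=⊤ → ⊤ (was 3); enqueue [4]
  #7 pop 6: in=⊥ → 2 (no change)
  #8 pop 7: in=⊥ → ⊥ (no change)
  #9 pop 0: in=2 → ⊤ (was 5); enqueue []
  #10 pop 1: in=2 → 2 (was ⊥); enqueue [7]
  #11 pop 2: in=2 → ⊤ (no change)
  #12 pop 3: in=⊤ → ⊤ (was 2); enqueue [0,1,2,5]
  #13 pop 4: in=⊤ → ⊤ (was 3); enqueue [3]
  #14 pop 7: in=2 → 3 (was ⊥); enqueue []
  #15 pop 0: in=⊤ → ⊤ (no change)
  #16 pop 1: in=⊤ → ⊤ (was 2); enqueue [7]
  #17 pop 2: in=⊤ → ⊤ (no change)
  #18 pop 5: in=⊤ → ⊤ (no change)
  #19 pop 3: in=⊤ → ⊤ (no change)
  #20 pop 7: in=⊤ → ⊤ (was 3); enqueue []

Fixpoint:
  val[0] = ⊤
  val[1] = ⊤
  val[2] = ⊤
  val[3] = ⊤
  val[4] = ⊤
  val[5] = ⊤
  val[6] = 2
  val[7] = ⊤

⊤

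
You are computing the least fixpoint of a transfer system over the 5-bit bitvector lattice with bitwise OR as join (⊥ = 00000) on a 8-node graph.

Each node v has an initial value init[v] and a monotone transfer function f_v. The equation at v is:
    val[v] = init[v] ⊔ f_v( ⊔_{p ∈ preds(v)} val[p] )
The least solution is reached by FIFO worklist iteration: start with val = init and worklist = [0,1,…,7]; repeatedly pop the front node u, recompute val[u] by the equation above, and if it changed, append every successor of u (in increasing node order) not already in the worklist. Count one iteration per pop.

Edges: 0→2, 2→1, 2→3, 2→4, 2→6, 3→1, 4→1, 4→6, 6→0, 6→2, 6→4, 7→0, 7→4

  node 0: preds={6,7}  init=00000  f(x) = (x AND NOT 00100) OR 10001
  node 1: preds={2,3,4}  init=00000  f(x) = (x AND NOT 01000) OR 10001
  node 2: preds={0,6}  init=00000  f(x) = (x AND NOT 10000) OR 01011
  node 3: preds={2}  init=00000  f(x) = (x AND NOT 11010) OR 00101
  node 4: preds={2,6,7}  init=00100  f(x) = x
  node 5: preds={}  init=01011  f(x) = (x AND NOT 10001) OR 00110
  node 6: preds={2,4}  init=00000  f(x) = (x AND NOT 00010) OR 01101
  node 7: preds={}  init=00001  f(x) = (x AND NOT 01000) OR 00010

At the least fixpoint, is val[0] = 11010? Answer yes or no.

no

Worklist (15 pops):
  #1 pop 0: in=00001 → 10001 (was 00000); enqueue []
  #2 pop 1: in=00100 → 10101 (was 00000); enqueue []
  #3 pop 2: in=10001 → 01011 (was 00000); enqueue [1]
  #4 pop 3: in=01011 → 00101 (was 00000); enqueue []
  #5 pop 4: in=01011 → 01111 (was 00100); enqueue []
  #6 pop 5: in=00000 → 01111 (was 01011); enqueue []
  #7 pop 6: in=01111 → 01101 (was 00000); enqueue [0,2,4]
  #8 pop 7: in=00000 → 00011 (was 00001); enqueue []
  #9 pop 1: in=01111 → 10111 (was 10101); enqueue []
  #10 pop 0: in=01111 → 11011 (was 10001); enqueue []
  #11 pop 2: in=11111 → 01111 (was 01011); enqueue [1,3,6]
  #12 pop 4: in=01111 → 01111 (no change)
  #13 pop 1: in=01111 → 10111 (no change)
  #14 pop 3: in=01111 → 00101 (no change)
  #15 pop 6: in=01111 → 01101 (no change)

Fixpoint:
  val[0] = 11011
  val[1] = 10111
  val[2] = 01111
  val[3] = 00101
  val[4] = 01111
  val[5] = 01111
  val[6] = 01101
  val[7] = 00011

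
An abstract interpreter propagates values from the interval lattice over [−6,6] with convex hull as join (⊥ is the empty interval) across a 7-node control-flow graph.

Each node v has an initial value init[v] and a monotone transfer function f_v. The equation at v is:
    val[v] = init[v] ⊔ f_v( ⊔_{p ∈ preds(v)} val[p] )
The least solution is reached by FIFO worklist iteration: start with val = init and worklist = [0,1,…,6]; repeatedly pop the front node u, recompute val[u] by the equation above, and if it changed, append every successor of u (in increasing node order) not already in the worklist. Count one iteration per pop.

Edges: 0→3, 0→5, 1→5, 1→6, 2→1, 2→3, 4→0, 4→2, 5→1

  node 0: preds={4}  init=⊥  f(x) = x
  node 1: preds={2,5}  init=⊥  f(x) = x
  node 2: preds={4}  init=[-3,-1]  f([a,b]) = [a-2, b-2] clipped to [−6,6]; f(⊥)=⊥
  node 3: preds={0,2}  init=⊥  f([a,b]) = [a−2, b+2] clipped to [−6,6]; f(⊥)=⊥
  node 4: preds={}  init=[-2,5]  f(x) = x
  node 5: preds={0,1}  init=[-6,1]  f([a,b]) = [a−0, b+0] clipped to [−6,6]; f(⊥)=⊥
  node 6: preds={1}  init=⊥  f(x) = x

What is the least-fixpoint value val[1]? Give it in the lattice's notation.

[-6,5]

Worklist (10 pops):
  #1 pop 0: in=[-2,5] → [-2,5] (was ⊥); enqueue []
  #2 pop 1: in=[-6,1] → [-6,1] (was ⊥); enqueue []
  #3 pop 2: in=[-2,5] → [-4,3] (was [-3,-1]); enqueue [1]
  #4 pop 3: in=[-4,5] → [-6,6] (was ⊥); enqueue []
  #5 pop 4: in=⊥ → [-2,5] (no change)
  #6 pop 5: in=[-6,5] → [-6,5] (was [-6,1]); enqueue []
  #7 pop 6: in=[-6,1] → [-6,1] (was ⊥); enqueue []
  #8 pop 1: in=[-6,5] → [-6,5] (was [-6,1]); enqueue [5,6]
  #9 pop 5: in=[-6,5] → [-6,5] (no change)
  #10 pop 6: in=[-6,5] → [-6,5] (was [-6,1]); enqueue []

Fixpoint:
  val[0] = [-2,5]
  val[1] = [-6,5]
  val[2] = [-4,3]
  val[3] = [-6,6]
  val[4] = [-2,5]
  val[5] = [-6,5]
  val[6] = [-6,5]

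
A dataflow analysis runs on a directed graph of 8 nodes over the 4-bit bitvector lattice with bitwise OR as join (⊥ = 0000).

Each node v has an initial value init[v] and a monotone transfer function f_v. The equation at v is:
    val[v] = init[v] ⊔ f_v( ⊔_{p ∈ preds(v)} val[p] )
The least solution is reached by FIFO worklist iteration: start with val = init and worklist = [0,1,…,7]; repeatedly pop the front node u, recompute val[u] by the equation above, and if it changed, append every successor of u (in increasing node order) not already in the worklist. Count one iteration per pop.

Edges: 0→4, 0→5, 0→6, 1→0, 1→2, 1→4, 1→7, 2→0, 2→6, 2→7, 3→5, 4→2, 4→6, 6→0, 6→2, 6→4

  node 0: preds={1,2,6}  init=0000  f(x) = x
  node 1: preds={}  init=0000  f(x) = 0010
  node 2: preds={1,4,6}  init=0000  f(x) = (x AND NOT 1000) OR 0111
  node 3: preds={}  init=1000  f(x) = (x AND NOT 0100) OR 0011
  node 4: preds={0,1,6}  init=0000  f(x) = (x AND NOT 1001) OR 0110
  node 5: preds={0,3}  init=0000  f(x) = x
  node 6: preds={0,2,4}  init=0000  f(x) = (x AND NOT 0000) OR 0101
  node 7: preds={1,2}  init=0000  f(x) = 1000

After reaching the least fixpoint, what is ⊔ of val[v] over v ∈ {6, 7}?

1111

Trace (13 dequeues):
  [1] u=0 | in 0000 | out 0000 | ==
  [2] u=1 | in 0000 | out 0010 | prev 0000 | push {0}
  [3] u=2 | in 0010 | out 0111 | prev 0000 | push {}
  [4] u=3 | in 0000 | out 1011 | prev 1000 | push {}
  [5] u=4 | in 0010 | out 0110 | prev 0000 | push {2}
  [6] u=5 | in 1011 | out 1011 | prev 0000 | push {}
  [7] u=6 | in 0111 | out 0111 | prev 0000 | push {4}
  [8] u=7 | in 0111 | out 1000 | prev 0000 | push {}
  [9] u=0 | in 0111 | out 0111 | prev 0000 | push {5,6}
  [10] u=2 | in 0111 | out 0111 | ==
  [11] u=4 | in 0111 | out 0110 | ==
  [12] u=5 | in 1111 | out 1111 | prev 1011 | push {}
  [13] u=6 | in 0111 | out 0111 | ==

Converged values:
  [0] 0111
  [1] 0010
  [2] 0111
  [3] 1011
  [4] 0110
  [5] 1111
  [6] 0111
  [7] 1000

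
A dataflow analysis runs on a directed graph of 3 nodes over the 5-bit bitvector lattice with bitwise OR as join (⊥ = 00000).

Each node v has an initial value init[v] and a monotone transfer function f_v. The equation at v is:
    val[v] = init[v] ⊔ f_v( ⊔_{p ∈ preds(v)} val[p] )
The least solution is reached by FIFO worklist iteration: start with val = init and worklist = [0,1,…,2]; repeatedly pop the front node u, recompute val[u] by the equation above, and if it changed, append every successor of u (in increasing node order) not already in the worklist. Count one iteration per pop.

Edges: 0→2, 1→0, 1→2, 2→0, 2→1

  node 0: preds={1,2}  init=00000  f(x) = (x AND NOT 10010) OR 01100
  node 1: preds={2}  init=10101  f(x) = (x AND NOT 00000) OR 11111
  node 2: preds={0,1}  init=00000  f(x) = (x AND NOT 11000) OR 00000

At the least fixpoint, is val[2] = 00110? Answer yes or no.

Trace (5 dequeues):
  [1] u=0 | in 10101 | out 01101 | prev 00000 | push {}
  [2] u=1 | in 00000 | out 11111 | prev 10101 | push {0}
  [3] u=2 | in 11111 | out 00111 | prev 00000 | push {1}
  [4] u=0 | in 11111 | out 01101 | ==
  [5] u=1 | in 00111 | out 11111 | ==

Converged values:
  [0] 01101
  [1] 11111
  [2] 00111

no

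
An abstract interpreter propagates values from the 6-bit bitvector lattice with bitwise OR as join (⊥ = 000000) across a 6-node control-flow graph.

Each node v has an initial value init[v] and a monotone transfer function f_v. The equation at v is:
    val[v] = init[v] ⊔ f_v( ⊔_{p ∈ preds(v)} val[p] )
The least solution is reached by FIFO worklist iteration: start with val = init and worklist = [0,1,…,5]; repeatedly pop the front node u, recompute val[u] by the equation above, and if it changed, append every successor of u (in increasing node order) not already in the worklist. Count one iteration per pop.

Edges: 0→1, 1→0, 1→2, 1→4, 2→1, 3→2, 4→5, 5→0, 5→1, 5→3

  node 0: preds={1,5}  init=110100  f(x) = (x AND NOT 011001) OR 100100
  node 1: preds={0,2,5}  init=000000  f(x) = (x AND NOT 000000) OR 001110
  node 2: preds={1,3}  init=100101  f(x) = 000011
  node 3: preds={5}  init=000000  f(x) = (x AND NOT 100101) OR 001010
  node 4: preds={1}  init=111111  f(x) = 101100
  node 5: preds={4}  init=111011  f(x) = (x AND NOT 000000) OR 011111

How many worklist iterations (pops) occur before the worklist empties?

10

Iteration log — 10 steps:
  step 1. node 0  ⊔preds=111011  new=110110  old=110100  +wl: 
  step 2. node 1  ⊔preds=111111  new=111111  old=000000  +wl: 0
  step 3. node 2  ⊔preds=111111  new=100111  old=100101  +wl: 1
  step 4. node 3  ⊔preds=111011  new=011010  old=000000  +wl: 2
  step 5. node 4  ⊔preds=111111  new=111111  stable
  step 6. node 5  ⊔preds=111111  new=111111  old=111011  +wl: 3
  step 7. node 0  ⊔preds=111111  new=110110  stable
  step 8. node 1  ⊔preds=111111  new=111111  stable
  step 9. node 2  ⊔preds=111111  new=100111  stable
  step 10. node 3  ⊔preds=111111  new=011010  stable

Least fixpoint reached:
  node 0: 110110
  node 1: 111111
  node 2: 100111
  node 3: 011010
  node 4: 111111
  node 5: 111111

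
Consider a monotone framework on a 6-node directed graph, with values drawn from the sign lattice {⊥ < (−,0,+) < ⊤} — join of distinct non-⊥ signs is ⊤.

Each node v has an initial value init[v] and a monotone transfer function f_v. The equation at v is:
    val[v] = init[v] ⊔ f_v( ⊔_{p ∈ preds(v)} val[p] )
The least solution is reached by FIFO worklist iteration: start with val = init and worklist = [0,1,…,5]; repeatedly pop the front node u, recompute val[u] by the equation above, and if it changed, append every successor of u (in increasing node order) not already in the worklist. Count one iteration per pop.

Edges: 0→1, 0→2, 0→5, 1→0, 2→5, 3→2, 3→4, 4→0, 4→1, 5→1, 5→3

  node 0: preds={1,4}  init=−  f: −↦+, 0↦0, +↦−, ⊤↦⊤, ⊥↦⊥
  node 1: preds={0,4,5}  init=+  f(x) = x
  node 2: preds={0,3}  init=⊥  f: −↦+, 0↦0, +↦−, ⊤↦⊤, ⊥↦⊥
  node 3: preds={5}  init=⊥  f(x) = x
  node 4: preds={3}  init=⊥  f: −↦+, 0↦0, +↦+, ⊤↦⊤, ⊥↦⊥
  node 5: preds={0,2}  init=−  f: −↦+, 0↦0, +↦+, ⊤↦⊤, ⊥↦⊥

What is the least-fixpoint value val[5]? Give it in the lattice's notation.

Iteration log — 15 steps:
  step 1. node 0  ⊔preds=+  new=−  stable
  step 2. node 1  ⊔preds=−  new=⊤  old=+  +wl: 0
  step 3. node 2  ⊔preds=−  new=+  old=⊥  +wl: 
  step 4. node 3  ⊔preds=−  new=−  old=⊥  +wl: 2
  step 5. node 4  ⊔preds=−  new=+  old=⊥  +wl: 1
  step 6. node 5  ⊔preds=⊤  new=⊤  old=−  +wl: 3
  step 7. node 0  ⊔preds=⊤  new=⊤  old=−  +wl: 5
  step 8. node 2  ⊔preds=⊤  new=⊤  old=+  +wl: 
  step 9. node 1  ⊔preds=⊤  new=⊤  stable
  step 10. node 3  ⊔preds=⊤  new=⊤  old=−  +wl: 2,4
  step 11. node 5  ⊔preds=⊤  new=⊤  stable
  step 12. node 2  ⊔preds=⊤  new=⊤  stable
  step 13. node 4  ⊔preds=⊤  new=⊤  old=+  +wl: 0,1
  step 14. node 0  ⊔preds=⊤  new=⊤  stable
  step 15. node 1  ⊔preds=⊤  new=⊤  stable

Least fixpoint reached:
  node 0: ⊤
  node 1: ⊤
  node 2: ⊤
  node 3: ⊤
  node 4: ⊤
  node 5: ⊤

⊤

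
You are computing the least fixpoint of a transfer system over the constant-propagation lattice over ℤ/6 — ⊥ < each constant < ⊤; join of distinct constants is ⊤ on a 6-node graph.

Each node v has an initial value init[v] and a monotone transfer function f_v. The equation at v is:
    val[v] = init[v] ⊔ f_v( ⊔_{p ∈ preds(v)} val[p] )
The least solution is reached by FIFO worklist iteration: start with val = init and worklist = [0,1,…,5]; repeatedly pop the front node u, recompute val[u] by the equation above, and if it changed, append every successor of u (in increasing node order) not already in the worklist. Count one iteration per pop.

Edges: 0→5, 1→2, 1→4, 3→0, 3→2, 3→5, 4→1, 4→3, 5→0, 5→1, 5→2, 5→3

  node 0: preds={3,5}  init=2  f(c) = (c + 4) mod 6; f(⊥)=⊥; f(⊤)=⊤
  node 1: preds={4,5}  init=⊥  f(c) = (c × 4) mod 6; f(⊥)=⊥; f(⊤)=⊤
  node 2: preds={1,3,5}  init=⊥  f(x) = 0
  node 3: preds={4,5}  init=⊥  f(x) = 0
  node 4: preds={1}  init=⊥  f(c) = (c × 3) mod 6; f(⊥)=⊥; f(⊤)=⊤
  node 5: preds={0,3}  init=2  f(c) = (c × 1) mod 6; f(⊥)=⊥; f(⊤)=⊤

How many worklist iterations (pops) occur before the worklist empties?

14

Trace (14 dequeues):
  [1] u=0 | in 2 | out ⊤ | prev 2 | push {}
  [2] u=1 | in 2 | out 2 | prev ⊥ | push {}
  [3] u=2 | in 2 | out 0 | prev ⊥ | push {}
  [4] u=3 | in 2 | out 0 | prev ⊥ | push {0,2}
  [5] u=4 | in 2 | out 0 | prev ⊥ | push {1,3}
  [6] u=5 | in ⊤ | out ⊤ | prev 2 | push {}
  [7] u=0 | in ⊤ | out ⊤ | ==
  [8] u=2 | in ⊤ | out 0 | ==
  [9] u=1 | in ⊤ | out ⊤ | prev 2 | push {2,4}
  [10] u=3 | in ⊤ | out 0 | ==
  [11] u=2 | in ⊤ | out 0 | ==
  [12] u=4 | in ⊤ | out ⊤ | prev 0 | push {1,3}
  [13] u=1 | in ⊤ | out ⊤ | ==
  [14] u=3 | in ⊤ | out 0 | ==

Converged values:
  [0] ⊤
  [1] ⊤
  [2] 0
  [3] 0
  [4] ⊤
  [5] ⊤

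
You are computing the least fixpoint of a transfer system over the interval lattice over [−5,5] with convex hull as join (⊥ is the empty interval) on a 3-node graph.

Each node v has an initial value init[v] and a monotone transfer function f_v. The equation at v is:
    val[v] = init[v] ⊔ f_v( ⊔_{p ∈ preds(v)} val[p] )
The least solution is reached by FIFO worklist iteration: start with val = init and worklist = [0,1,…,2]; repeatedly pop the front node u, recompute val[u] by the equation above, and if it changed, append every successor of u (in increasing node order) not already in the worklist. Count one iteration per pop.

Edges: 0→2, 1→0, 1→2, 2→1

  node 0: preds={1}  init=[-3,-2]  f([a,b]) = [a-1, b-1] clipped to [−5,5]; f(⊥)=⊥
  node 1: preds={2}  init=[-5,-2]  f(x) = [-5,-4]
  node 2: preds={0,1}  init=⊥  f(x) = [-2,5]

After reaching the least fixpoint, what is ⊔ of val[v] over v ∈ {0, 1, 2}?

Trace (4 dequeues):
  [1] u=0 | in [-5,-2] | out [-5,-2] | prev [-3,-2] | push {}
  [2] u=1 | in ⊥ | out [-5,-2] | ==
  [3] u=2 | in [-5,-2] | out [-2,5] | prev ⊥ | push {1}
  [4] u=1 | in [-2,5] | out [-5,-2] | ==

Converged values:
  [0] [-5,-2]
  [1] [-5,-2]
  [2] [-2,5]

[-5,5]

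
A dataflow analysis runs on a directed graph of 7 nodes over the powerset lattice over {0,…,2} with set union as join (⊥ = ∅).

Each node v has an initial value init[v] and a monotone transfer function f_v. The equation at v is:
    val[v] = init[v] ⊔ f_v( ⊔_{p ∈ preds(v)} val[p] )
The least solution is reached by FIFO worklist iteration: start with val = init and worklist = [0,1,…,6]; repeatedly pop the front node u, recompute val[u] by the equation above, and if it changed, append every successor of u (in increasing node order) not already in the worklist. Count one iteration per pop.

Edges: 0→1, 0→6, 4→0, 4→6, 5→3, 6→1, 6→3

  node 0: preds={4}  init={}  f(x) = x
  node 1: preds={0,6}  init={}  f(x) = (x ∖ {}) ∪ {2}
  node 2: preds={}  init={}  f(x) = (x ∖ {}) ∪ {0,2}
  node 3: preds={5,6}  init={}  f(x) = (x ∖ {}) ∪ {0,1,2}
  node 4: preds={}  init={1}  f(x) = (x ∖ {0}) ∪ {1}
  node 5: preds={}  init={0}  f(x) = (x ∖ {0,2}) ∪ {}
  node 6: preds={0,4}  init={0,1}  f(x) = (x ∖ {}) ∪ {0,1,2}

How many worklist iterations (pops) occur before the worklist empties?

9

Iteration log — 9 steps:
  step 1. node 0  ⊔preds={1}  new={1}  old={}  +wl: 
  step 2. node 1  ⊔preds={0,1}  new={0,1,2}  old={}  +wl: 
  step 3. node 2  ⊔preds={}  new={0,2}  old={}  +wl: 
  step 4. node 3  ⊔preds={0,1}  new={0,1,2}  old={}  +wl: 
  step 5. node 4  ⊔preds={}  new={1}  stable
  step 6. node 5  ⊔preds={}  new={0}  stable
  step 7. node 6  ⊔preds={1}  new={0,1,2}  old={0,1}  +wl: 1,3
  step 8. node 1  ⊔preds={0,1,2}  new={0,1,2}  stable
  step 9. node 3  ⊔preds={0,1,2}  new={0,1,2}  stable

Least fixpoint reached:
  node 0: {1}
  node 1: {0,1,2}
  node 2: {0,2}
  node 3: {0,1,2}
  node 4: {1}
  node 5: {0}
  node 6: {0,1,2}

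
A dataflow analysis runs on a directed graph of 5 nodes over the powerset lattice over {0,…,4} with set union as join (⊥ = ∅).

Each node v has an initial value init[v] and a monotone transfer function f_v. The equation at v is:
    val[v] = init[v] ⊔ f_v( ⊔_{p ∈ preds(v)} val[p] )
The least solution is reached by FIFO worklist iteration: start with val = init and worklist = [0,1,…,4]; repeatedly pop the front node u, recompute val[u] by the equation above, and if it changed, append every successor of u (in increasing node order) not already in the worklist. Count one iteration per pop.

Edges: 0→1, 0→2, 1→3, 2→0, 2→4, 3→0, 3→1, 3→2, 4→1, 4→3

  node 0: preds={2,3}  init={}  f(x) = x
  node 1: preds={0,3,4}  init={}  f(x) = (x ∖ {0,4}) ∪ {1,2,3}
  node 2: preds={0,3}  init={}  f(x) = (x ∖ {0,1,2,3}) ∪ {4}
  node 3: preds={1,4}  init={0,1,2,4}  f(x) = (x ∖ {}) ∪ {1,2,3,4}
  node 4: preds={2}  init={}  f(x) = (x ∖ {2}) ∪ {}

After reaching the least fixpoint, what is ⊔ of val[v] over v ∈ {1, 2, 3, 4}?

Trace (9 dequeues):
  [1] u=0 | in {0,1,2,4} | out {0,1,2,4} | prev {} | push {}
  [2] u=1 | in {0,1,2,4} | out {1,2,3} | prev {} | push {}
  [3] u=2 | in {0,1,2,4} | out {4} | prev {} | push {0}
  [4] u=3 | in {1,2,3} | out {0,1,2,3,4} | prev {0,1,2,4} | push {1,2}
  [5] u=4 | in {4} | out {4} | prev {} | push {3}
  [6] u=0 | in {0,1,2,3,4} | out {0,1,2,3,4} | prev {0,1,2,4} | push {}
  [7] u=1 | in {0,1,2,3,4} | out {1,2,3} | ==
  [8] u=2 | in {0,1,2,3,4} | out {4} | ==
  [9] u=3 | in {1,2,3,4} | out {0,1,2,3,4} | ==

Converged values:
  [0] {0,1,2,3,4}
  [1] {1,2,3}
  [2] {4}
  [3] {0,1,2,3,4}
  [4] {4}

{0,1,2,3,4}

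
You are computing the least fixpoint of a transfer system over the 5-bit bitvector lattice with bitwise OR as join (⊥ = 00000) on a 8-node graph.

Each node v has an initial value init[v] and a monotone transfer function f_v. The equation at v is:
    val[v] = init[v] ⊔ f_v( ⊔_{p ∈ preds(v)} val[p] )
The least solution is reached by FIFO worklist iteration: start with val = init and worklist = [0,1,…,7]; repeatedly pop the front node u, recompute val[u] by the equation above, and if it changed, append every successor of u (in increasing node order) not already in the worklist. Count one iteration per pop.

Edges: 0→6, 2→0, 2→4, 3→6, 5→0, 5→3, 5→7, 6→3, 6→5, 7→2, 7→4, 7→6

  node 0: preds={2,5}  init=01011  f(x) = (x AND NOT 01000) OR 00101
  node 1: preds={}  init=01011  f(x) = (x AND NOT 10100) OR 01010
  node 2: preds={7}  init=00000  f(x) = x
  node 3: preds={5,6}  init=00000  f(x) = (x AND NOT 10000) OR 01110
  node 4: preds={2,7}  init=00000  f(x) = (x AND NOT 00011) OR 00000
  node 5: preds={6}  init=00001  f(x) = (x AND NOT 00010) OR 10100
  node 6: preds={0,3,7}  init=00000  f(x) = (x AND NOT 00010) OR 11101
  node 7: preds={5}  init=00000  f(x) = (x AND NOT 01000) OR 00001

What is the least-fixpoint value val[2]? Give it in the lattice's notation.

10101

Iteration log — 17 steps:
  step 1. node 0  ⊔preds=00001  new=01111  old=01011  +wl: 
  step 2. node 1  ⊔preds=00000  new=01011  stable
  step 3. node 2  ⊔preds=00000  new=00000  stable
  step 4. node 3  ⊔preds=00001  new=01111  old=00000  +wl: 
  step 5. node 4  ⊔preds=00000  new=00000  stable
  step 6. node 5  ⊔preds=00000  new=10101  old=00001  +wl: 0,3
  step 7. node 6  ⊔preds=01111  new=11101  old=00000  +wl: 5
  step 8. node 7  ⊔preds=10101  new=10101  old=00000  +wl: 2,4,6
  step 9. node 0  ⊔preds=10101  new=11111  old=01111  +wl: 
  step 10. node 3  ⊔preds=11101  new=01111  stable
  step 11. node 5  ⊔preds=11101  new=11101  old=10101  +wl: 0,3,7
  step 12. node 2  ⊔preds=10101  new=10101  old=00000  +wl: 
  step 13. node 4  ⊔preds=10101  new=10100  old=00000  +wl: 
  step 14. node 6  ⊔preds=11111  new=11101  stable
  step 15. node 0  ⊔preds=11101  new=11111  stable
  step 16. node 3  ⊔preds=11101  new=01111  stable
  step 17. node 7  ⊔preds=11101  new=10101  stable

Least fixpoint reached:
  node 0: 11111
  node 1: 01011
  node 2: 10101
  node 3: 01111
  node 4: 10100
  node 5: 11101
  node 6: 11101
  node 7: 10101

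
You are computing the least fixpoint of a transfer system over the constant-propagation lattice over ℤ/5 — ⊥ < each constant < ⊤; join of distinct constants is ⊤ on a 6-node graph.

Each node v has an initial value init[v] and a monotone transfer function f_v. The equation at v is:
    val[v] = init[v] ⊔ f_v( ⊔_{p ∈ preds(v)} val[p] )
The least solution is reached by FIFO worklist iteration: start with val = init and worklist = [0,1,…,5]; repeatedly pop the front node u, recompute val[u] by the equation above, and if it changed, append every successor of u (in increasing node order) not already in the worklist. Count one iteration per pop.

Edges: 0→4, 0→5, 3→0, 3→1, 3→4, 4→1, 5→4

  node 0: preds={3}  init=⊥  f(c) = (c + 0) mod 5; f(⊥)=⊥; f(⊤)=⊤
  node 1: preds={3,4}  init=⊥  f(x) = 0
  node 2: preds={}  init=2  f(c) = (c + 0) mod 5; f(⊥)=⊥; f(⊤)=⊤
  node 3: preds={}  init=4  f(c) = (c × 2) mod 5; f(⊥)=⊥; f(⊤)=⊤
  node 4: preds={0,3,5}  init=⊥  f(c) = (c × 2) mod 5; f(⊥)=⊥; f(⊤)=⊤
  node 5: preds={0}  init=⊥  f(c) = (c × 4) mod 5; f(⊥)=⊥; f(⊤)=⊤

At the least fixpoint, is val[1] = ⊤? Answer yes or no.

no

Iteration log — 9 steps:
  step 1. node 0  ⊔preds=4  new=4  old=⊥  +wl: 
  step 2. node 1  ⊔preds=4  new=0  old=⊥  +wl: 
  step 3. node 2  ⊔preds=⊥  new=2  stable
  step 4. node 3  ⊔preds=⊥  new=4  stable
  step 5. node 4  ⊔preds=4  new=3  old=⊥  +wl: 1
  step 6. node 5  ⊔preds=4  new=1  old=⊥  +wl: 4
  step 7. node 1  ⊔preds=⊤  new=0  stable
  step 8. node 4  ⊔preds=⊤  new=⊤  old=3  +wl: 1
  step 9. node 1  ⊔preds=⊤  new=0  stable

Least fixpoint reached:
  node 0: 4
  node 1: 0
  node 2: 2
  node 3: 4
  node 4: ⊤
  node 5: 1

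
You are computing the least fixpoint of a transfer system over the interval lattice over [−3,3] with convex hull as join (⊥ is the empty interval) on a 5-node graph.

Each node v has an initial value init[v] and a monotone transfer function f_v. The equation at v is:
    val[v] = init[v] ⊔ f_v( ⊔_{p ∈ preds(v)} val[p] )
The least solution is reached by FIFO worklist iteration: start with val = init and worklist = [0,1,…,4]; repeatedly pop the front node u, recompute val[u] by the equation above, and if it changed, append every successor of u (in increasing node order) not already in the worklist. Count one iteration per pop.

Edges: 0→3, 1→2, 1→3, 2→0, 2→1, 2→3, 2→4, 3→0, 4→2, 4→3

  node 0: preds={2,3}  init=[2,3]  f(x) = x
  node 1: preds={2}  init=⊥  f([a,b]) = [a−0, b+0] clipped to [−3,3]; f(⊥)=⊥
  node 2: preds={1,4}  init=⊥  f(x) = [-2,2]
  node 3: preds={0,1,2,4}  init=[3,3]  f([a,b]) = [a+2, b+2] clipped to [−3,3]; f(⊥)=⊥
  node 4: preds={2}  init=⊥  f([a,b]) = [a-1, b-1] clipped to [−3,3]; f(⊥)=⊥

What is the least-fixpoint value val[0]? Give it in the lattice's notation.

Iteration log — 10 steps:
  step 1. node 0  ⊔preds=[3,3]  new=[2,3]  stable
  step 2. node 1  ⊔preds=⊥  new=⊥  stable
  step 3. node 2  ⊔preds=⊥  new=[-2,2]  old=⊥  +wl: 0,1
  step 4. node 3  ⊔preds=[-2,3]  new=[0,3]  old=[3,3]  +wl: 
  step 5. node 4  ⊔preds=[-2,2]  new=[-3,1]  old=⊥  +wl: 2,3
  step 6. node 0  ⊔preds=[-2,3]  new=[-2,3]  old=[2,3]  +wl: 
  step 7. node 1  ⊔preds=[-2,2]  new=[-2,2]  old=⊥  +wl: 
  step 8. node 2  ⊔preds=[-3,2]  new=[-2,2]  stable
  step 9. node 3  ⊔preds=[-3,3]  new=[-1,3]  old=[0,3]  +wl: 0
  step 10. node 0  ⊔preds=[-2,3]  new=[-2,3]  stable

Least fixpoint reached:
  node 0: [-2,3]
  node 1: [-2,2]
  node 2: [-2,2]
  node 3: [-1,3]
  node 4: [-3,1]

[-2,3]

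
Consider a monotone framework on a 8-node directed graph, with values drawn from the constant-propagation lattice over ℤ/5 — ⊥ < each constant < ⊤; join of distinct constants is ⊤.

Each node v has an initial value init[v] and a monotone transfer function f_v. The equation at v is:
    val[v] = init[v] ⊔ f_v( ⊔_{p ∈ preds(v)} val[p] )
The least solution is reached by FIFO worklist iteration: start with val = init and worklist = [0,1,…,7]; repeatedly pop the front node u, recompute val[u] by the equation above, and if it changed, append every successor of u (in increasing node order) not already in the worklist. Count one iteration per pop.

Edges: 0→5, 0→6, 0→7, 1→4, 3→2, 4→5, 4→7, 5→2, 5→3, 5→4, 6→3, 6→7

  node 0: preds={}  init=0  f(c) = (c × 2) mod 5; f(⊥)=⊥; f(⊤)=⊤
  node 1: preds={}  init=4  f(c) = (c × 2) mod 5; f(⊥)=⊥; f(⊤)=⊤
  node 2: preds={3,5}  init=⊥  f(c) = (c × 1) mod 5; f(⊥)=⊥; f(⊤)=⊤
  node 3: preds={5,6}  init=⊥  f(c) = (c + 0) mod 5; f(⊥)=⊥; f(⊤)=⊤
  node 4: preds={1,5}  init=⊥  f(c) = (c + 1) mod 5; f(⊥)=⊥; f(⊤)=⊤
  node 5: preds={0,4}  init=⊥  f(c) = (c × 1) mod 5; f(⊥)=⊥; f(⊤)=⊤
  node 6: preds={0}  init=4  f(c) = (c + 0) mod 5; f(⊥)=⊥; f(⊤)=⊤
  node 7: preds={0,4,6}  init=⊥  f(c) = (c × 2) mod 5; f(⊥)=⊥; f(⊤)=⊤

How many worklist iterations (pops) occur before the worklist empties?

Iteration log — 17 steps:
  step 1. node 0  ⊔preds=⊥  new=0  stable
  step 2. node 1  ⊔preds=⊥  new=4  stable
  step 3. node 2  ⊔preds=⊥  new=⊥  stable
  step 4. node 3  ⊔preds=4  new=4  old=⊥  +wl: 2
  step 5. node 4  ⊔preds=4  new=0  old=⊥  +wl: 
  step 6. node 5  ⊔preds=0  new=0  old=⊥  +wl: 3,4
  step 7. node 6  ⊔preds=0  new=⊤  old=4  +wl: 
  step 8. node 7  ⊔preds=⊤  new=⊤  old=⊥  +wl: 
  step 9. node 2  ⊔preds=⊤  new=⊤  old=⊥  +wl: 
  step 10. node 3  ⊔preds=⊤  new=⊤  old=4  +wl: 2
  step 11. node 4  ⊔preds=⊤  new=⊤  old=0  +wl: 5,7
  step 12. node 2  ⊔preds=⊤  new=⊤  stable
  step 13. node 5  ⊔preds=⊤  new=⊤  old=0  +wl: 2,3,4
  step 14. node 7  ⊔preds=⊤  new=⊤  stable
  step 15. node 2  ⊔preds=⊤  new=⊤  stable
  step 16. node 3  ⊔preds=⊤  new=⊤  stable
  step 17. node 4  ⊔preds=⊤  new=⊤  stable

Least fixpoint reached:
  node 0: 0
  node 1: 4
  node 2: ⊤
  node 3: ⊤
  node 4: ⊤
  node 5: ⊤
  node 6: ⊤
  node 7: ⊤

17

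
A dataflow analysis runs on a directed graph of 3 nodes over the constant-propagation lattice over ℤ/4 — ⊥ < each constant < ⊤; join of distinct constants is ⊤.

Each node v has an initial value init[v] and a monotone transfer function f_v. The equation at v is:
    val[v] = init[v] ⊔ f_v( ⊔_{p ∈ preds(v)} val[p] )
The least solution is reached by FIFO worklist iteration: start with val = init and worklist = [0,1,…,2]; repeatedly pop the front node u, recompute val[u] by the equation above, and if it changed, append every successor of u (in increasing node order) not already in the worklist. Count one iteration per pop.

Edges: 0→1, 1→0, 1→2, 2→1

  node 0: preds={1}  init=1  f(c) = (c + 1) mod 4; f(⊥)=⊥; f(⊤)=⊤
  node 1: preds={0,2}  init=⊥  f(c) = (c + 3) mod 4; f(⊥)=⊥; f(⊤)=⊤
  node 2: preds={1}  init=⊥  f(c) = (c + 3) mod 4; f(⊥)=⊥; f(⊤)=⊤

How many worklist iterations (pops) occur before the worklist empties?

8

Trace (8 dequeues):
  [1] u=0 | in ⊥ | out 1 | ==
  [2] u=1 | in 1 | out 0 | prev ⊥ | push {0}
  [3] u=2 | in 0 | out 3 | prev ⊥ | push {1}
  [4] u=0 | in 0 | out 1 | ==
  [5] u=1 | in ⊤ | out ⊤ | prev 0 | push {0,2}
  [6] u=0 | in ⊤ | out ⊤ | prev 1 | push {1}
  [7] u=2 | in ⊤ | out ⊤ | prev 3 | push {}
  [8] u=1 | in ⊤ | out ⊤ | ==

Converged values:
  [0] ⊤
  [1] ⊤
  [2] ⊤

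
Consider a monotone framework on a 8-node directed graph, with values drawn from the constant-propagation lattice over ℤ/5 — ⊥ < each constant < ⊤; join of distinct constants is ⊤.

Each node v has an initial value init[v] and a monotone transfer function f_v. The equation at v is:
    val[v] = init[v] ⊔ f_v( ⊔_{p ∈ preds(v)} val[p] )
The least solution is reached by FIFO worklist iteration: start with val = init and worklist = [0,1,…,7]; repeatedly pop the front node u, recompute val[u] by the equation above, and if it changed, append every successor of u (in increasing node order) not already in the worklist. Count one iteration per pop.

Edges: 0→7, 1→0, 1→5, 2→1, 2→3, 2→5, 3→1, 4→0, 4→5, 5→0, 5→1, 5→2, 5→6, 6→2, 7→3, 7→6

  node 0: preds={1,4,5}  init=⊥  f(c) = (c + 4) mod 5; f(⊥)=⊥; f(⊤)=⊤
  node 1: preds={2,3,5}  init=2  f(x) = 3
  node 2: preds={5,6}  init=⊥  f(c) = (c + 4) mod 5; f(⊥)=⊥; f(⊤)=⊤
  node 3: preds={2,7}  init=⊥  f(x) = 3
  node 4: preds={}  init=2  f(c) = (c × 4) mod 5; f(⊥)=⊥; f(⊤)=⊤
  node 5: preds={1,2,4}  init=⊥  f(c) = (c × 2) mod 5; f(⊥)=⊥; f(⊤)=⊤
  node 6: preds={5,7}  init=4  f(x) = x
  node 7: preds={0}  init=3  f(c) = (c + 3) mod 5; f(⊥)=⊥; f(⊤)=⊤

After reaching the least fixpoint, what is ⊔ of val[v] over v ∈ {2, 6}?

⊤

Trace (16 dequeues):
  [1] u=0 | in 2 | out 1 | prev ⊥ | push {}
  [2] u=1 | in ⊥ | out ⊤ | prev 2 | push {0}
  [3] u=2 | in 4 | out 3 | prev ⊥ | push {1}
  [4] u=3 | in 3 | out 3 | prev ⊥ | push {}
  [5] u=4 | in ⊥ | out 2 | ==
  [6] u=5 | in ⊤ | out ⊤ | prev ⊥ | push {2}
  [7] u=6 | in ⊤ | out ⊤ | prev 4 | push {}
  [8] u=7 | in 1 | out ⊤ | prev 3 | push {3,6}
  [9] u=0 | in ⊤ | out ⊤ | prev 1 | push {7}
  [10] u=1 | in ⊤ | out ⊤ | ==
  [11] u=2 | in ⊤ | out ⊤ | prev 3 | push {1,5}
  [12] u=3 | in ⊤ | out 3 | ==
  [13] u=6 | in ⊤ | out ⊤ | ==
  [14] u=7 | in ⊤ | out ⊤ | ==
  [15] u=1 | in ⊤ | out ⊤ | ==
  [16] u=5 | in ⊤ | out ⊤ | ==

Converged values:
  [0] ⊤
  [1] ⊤
  [2] ⊤
  [3] 3
  [4] 2
  [5] ⊤
  [6] ⊤
  [7] ⊤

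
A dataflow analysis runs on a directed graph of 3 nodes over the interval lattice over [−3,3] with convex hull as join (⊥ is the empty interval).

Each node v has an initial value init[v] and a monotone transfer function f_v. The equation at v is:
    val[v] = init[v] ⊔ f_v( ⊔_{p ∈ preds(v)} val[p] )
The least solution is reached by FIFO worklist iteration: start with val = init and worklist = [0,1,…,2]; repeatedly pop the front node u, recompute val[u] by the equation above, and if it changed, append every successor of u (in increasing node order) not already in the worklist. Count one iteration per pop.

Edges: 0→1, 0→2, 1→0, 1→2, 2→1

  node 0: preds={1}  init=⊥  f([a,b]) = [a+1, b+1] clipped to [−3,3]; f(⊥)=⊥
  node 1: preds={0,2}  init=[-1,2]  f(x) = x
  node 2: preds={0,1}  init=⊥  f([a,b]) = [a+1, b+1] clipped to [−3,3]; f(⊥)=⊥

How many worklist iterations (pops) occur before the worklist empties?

Trace (5 dequeues):
  [1] u=0 | in [-1,2] | out [0,3] | prev ⊥ | push {}
  [2] u=1 | in [0,3] | out [-1,3] | prev [-1,2] | push {0}
  [3] u=2 | in [-1,3] | out [0,3] | prev ⊥ | push {1}
  [4] u=0 | in [-1,3] | out [0,3] | ==
  [5] u=1 | in [0,3] | out [-1,3] | ==

Converged values:
  [0] [0,3]
  [1] [-1,3]
  [2] [0,3]

5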